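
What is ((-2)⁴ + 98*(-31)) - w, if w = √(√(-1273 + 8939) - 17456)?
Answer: -3022 - I*√(17456 - √7666) ≈ -3022.0 - 131.79*I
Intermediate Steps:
w = √(-17456 + √7666) (w = √(√7666 - 17456) = √(-17456 + √7666) ≈ 131.79*I)
((-2)⁴ + 98*(-31)) - w = ((-2)⁴ + 98*(-31)) - √(-17456 + √7666) = (16 - 3038) - √(-17456 + √7666) = -3022 - √(-17456 + √7666)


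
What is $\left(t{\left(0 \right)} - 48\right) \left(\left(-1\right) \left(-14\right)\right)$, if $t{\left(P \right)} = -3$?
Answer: $-714$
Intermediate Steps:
$\left(t{\left(0 \right)} - 48\right) \left(\left(-1\right) \left(-14\right)\right) = \left(-3 - 48\right) \left(\left(-1\right) \left(-14\right)\right) = \left(-51\right) 14 = -714$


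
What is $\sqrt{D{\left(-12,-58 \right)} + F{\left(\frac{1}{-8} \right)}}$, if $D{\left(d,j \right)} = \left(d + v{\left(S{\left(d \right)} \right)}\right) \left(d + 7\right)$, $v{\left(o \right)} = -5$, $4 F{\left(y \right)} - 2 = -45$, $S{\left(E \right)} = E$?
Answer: $\frac{3 \sqrt{33}}{2} \approx 8.6169$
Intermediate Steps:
$F{\left(y \right)} = - \frac{43}{4}$ ($F{\left(y \right)} = \frac{1}{2} + \frac{1}{4} \left(-45\right) = \frac{1}{2} - \frac{45}{4} = - \frac{43}{4}$)
$D{\left(d,j \right)} = \left(-5 + d\right) \left(7 + d\right)$ ($D{\left(d,j \right)} = \left(d - 5\right) \left(d + 7\right) = \left(-5 + d\right) \left(7 + d\right)$)
$\sqrt{D{\left(-12,-58 \right)} + F{\left(\frac{1}{-8} \right)}} = \sqrt{\left(-35 + \left(-12\right)^{2} + 2 \left(-12\right)\right) - \frac{43}{4}} = \sqrt{\left(-35 + 144 - 24\right) - \frac{43}{4}} = \sqrt{85 - \frac{43}{4}} = \sqrt{\frac{297}{4}} = \frac{3 \sqrt{33}}{2}$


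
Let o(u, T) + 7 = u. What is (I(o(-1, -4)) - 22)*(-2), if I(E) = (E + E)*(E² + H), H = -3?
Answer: 1996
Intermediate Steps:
o(u, T) = -7 + u
I(E) = 2*E*(-3 + E²) (I(E) = (E + E)*(E² - 3) = (2*E)*(-3 + E²) = 2*E*(-3 + E²))
(I(o(-1, -4)) - 22)*(-2) = (2*(-7 - 1)*(-3 + (-7 - 1)²) - 22)*(-2) = (2*(-8)*(-3 + (-8)²) - 22)*(-2) = (2*(-8)*(-3 + 64) - 22)*(-2) = (2*(-8)*61 - 22)*(-2) = (-976 - 22)*(-2) = -998*(-2) = 1996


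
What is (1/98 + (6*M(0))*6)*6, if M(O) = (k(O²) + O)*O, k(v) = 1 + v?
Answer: 3/49 ≈ 0.061224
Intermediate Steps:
M(O) = O*(1 + O + O²) (M(O) = ((1 + O²) + O)*O = (1 + O + O²)*O = O*(1 + O + O²))
(1/98 + (6*M(0))*6)*6 = (1/98 + (6*(0*(1 + 0 + 0²)))*6)*6 = (1/98 + (6*(0*(1 + 0 + 0)))*6)*6 = (1/98 + (6*(0*1))*6)*6 = (1/98 + (6*0)*6)*6 = (1/98 + 0*6)*6 = (1/98 + 0)*6 = (1/98)*6 = 3/49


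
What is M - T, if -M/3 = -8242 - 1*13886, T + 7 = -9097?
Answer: 75488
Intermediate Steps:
T = -9104 (T = -7 - 9097 = -9104)
M = 66384 (M = -3*(-8242 - 1*13886) = -3*(-8242 - 13886) = -3*(-22128) = 66384)
M - T = 66384 - 1*(-9104) = 66384 + 9104 = 75488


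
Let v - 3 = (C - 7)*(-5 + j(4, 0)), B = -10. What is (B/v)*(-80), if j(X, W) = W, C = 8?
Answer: -400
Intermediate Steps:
v = -2 (v = 3 + (8 - 7)*(-5 + 0) = 3 + 1*(-5) = 3 - 5 = -2)
(B/v)*(-80) = -10/(-2)*(-80) = -10*(-½)*(-80) = 5*(-80) = -400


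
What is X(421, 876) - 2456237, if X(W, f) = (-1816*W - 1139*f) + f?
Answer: -4217661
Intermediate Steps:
X(W, f) = -1816*W - 1138*f
X(421, 876) - 2456237 = (-1816*421 - 1138*876) - 2456237 = (-764536 - 996888) - 2456237 = -1761424 - 2456237 = -4217661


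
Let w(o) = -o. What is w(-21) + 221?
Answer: 242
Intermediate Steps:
w(-21) + 221 = -1*(-21) + 221 = 21 + 221 = 242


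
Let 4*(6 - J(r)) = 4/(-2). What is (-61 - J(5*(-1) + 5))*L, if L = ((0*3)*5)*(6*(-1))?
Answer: 0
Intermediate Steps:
J(r) = 13/2 (J(r) = 6 - 1/(-2) = 6 - (-1)/2 = 6 - ¼*(-2) = 6 + ½ = 13/2)
L = 0 (L = (0*5)*(-6) = 0*(-6) = 0)
(-61 - J(5*(-1) + 5))*L = (-61 - 1*13/2)*0 = (-61 - 13/2)*0 = -135/2*0 = 0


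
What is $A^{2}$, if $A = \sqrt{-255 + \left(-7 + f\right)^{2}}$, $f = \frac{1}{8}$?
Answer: $- \frac{13295}{64} \approx -207.73$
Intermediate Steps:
$f = \frac{1}{8} \approx 0.125$
$A = \frac{i \sqrt{13295}}{8}$ ($A = \sqrt{-255 + \left(-7 + \frac{1}{8}\right)^{2}} = \sqrt{-255 + \left(- \frac{55}{8}\right)^{2}} = \sqrt{-255 + \frac{3025}{64}} = \sqrt{- \frac{13295}{64}} = \frac{i \sqrt{13295}}{8} \approx 14.413 i$)
$A^{2} = \left(\frac{i \sqrt{13295}}{8}\right)^{2} = - \frac{13295}{64}$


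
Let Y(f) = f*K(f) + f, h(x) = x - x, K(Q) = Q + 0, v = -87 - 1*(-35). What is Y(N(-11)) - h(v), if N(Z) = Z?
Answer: 110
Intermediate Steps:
v = -52 (v = -87 + 35 = -52)
K(Q) = Q
h(x) = 0
Y(f) = f + f² (Y(f) = f*f + f = f² + f = f + f²)
Y(N(-11)) - h(v) = -11*(1 - 11) - 1*0 = -11*(-10) + 0 = 110 + 0 = 110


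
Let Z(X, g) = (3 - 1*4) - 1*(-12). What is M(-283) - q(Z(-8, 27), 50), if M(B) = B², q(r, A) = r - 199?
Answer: 80277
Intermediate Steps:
Z(X, g) = 11 (Z(X, g) = (3 - 4) + 12 = -1 + 12 = 11)
q(r, A) = -199 + r
M(-283) - q(Z(-8, 27), 50) = (-283)² - (-199 + 11) = 80089 - 1*(-188) = 80089 + 188 = 80277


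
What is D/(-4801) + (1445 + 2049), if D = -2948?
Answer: 16777642/4801 ≈ 3494.6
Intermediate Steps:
D/(-4801) + (1445 + 2049) = -2948/(-4801) + (1445 + 2049) = -2948*(-1/4801) + 3494 = 2948/4801 + 3494 = 16777642/4801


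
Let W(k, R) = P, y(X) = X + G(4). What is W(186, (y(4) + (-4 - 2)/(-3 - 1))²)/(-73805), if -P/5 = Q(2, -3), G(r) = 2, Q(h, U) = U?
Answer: -3/14761 ≈ -0.00020324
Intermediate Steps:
y(X) = 2 + X (y(X) = X + 2 = 2 + X)
P = 15 (P = -5*(-3) = 15)
W(k, R) = 15
W(186, (y(4) + (-4 - 2)/(-3 - 1))²)/(-73805) = 15/(-73805) = 15*(-1/73805) = -3/14761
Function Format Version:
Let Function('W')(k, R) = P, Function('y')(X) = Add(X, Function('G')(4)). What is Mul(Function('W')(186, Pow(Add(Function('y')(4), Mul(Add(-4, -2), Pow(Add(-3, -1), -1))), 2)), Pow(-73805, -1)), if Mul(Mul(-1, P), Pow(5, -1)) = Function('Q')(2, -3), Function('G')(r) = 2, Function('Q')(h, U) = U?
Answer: Rational(-3, 14761) ≈ -0.00020324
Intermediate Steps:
Function('y')(X) = Add(2, X) (Function('y')(X) = Add(X, 2) = Add(2, X))
P = 15 (P = Mul(-5, -3) = 15)
Function('W')(k, R) = 15
Mul(Function('W')(186, Pow(Add(Function('y')(4), Mul(Add(-4, -2), Pow(Add(-3, -1), -1))), 2)), Pow(-73805, -1)) = Mul(15, Pow(-73805, -1)) = Mul(15, Rational(-1, 73805)) = Rational(-3, 14761)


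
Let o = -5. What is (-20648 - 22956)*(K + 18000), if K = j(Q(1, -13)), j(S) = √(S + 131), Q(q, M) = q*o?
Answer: -784872000 - 130812*√14 ≈ -7.8536e+8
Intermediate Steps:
Q(q, M) = -5*q (Q(q, M) = q*(-5) = -5*q)
j(S) = √(131 + S)
K = 3*√14 (K = √(131 - 5*1) = √(131 - 5) = √126 = 3*√14 ≈ 11.225)
(-20648 - 22956)*(K + 18000) = (-20648 - 22956)*(3*√14 + 18000) = -43604*(18000 + 3*√14) = -784872000 - 130812*√14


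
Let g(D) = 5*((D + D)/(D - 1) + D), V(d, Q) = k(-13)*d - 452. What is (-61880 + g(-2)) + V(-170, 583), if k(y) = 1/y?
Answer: -2430568/39 ≈ -62322.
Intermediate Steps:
V(d, Q) = -452 - d/13 (V(d, Q) = d/(-13) - 452 = -d/13 - 452 = -452 - d/13)
g(D) = 5*D + 10*D/(-1 + D) (g(D) = 5*((2*D)/(-1 + D) + D) = 5*(2*D/(-1 + D) + D) = 5*(D + 2*D/(-1 + D)) = 5*D + 10*D/(-1 + D))
(-61880 + g(-2)) + V(-170, 583) = (-61880 + 5*(-2)*(1 - 2)/(-1 - 2)) + (-452 - 1/13*(-170)) = (-61880 + 5*(-2)*(-1)/(-3)) + (-452 + 170/13) = (-61880 + 5*(-2)*(-⅓)*(-1)) - 5706/13 = (-61880 - 10/3) - 5706/13 = -185650/3 - 5706/13 = -2430568/39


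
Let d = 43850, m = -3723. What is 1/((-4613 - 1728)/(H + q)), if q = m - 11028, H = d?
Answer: -29099/6341 ≈ -4.5890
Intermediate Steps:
H = 43850
q = -14751 (q = -3723 - 11028 = -14751)
1/((-4613 - 1728)/(H + q)) = 1/((-4613 - 1728)/(43850 - 14751)) = 1/(-6341/29099) = -29099/6341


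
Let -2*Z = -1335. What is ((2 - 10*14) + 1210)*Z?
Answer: 715560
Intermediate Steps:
Z = 1335/2 (Z = -½*(-1335) = 1335/2 ≈ 667.50)
((2 - 10*14) + 1210)*Z = ((2 - 10*14) + 1210)*(1335/2) = ((2 - 140) + 1210)*(1335/2) = (-138 + 1210)*(1335/2) = 1072*(1335/2) = 715560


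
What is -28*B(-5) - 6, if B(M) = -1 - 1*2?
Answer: 78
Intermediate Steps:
B(M) = -3 (B(M) = -1 - 2 = -3)
-28*B(-5) - 6 = -28*(-3) - 6 = 84 - 6 = 78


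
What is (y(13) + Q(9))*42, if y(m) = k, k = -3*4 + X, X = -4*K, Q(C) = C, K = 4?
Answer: -798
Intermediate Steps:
X = -16 (X = -4*4 = -16)
k = -28 (k = -3*4 - 16 = -12 - 16 = -28)
y(m) = -28
(y(13) + Q(9))*42 = (-28 + 9)*42 = -19*42 = -798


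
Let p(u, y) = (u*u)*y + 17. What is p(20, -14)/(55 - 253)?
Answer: 1861/66 ≈ 28.197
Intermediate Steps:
p(u, y) = 17 + y*u**2 (p(u, y) = u**2*y + 17 = y*u**2 + 17 = 17 + y*u**2)
p(20, -14)/(55 - 253) = (17 - 14*20**2)/(55 - 253) = (17 - 14*400)/(-198) = -(17 - 5600)/198 = -1/198*(-5583) = 1861/66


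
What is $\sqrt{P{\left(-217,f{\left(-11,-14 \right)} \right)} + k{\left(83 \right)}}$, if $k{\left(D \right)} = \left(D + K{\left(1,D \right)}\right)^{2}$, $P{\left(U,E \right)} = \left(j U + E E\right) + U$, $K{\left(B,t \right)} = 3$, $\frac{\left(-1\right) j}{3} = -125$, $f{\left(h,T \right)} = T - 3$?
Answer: $i \sqrt{73907} \approx 271.86 i$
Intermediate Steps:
$f{\left(h,T \right)} = -3 + T$
$j = 375$ ($j = \left(-3\right) \left(-125\right) = 375$)
$P{\left(U,E \right)} = E^{2} + 376 U$ ($P{\left(U,E \right)} = \left(375 U + E E\right) + U = \left(375 U + E^{2}\right) + U = \left(E^{2} + 375 U\right) + U = E^{2} + 376 U$)
$k{\left(D \right)} = \left(3 + D\right)^{2}$ ($k{\left(D \right)} = \left(D + 3\right)^{2} = \left(3 + D\right)^{2}$)
$\sqrt{P{\left(-217,f{\left(-11,-14 \right)} \right)} + k{\left(83 \right)}} = \sqrt{\left(\left(-3 - 14\right)^{2} + 376 \left(-217\right)\right) + \left(3 + 83\right)^{2}} = \sqrt{\left(\left(-17\right)^{2} - 81592\right) + 86^{2}} = \sqrt{\left(289 - 81592\right) + 7396} = \sqrt{-81303 + 7396} = \sqrt{-73907} = i \sqrt{73907}$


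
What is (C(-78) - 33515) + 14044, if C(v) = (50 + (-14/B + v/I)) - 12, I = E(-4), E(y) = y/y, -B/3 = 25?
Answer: -1463311/75 ≈ -19511.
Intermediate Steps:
B = -75 (B = -3*25 = -75)
E(y) = 1
I = 1
C(v) = 2864/75 + v (C(v) = (50 + (-14/(-75) + v/1)) - 12 = (50 + (-14*(-1/75) + v*1)) - 12 = (50 + (14/75 + v)) - 12 = (3764/75 + v) - 12 = 2864/75 + v)
(C(-78) - 33515) + 14044 = ((2864/75 - 78) - 33515) + 14044 = (-2986/75 - 33515) + 14044 = -2516611/75 + 14044 = -1463311/75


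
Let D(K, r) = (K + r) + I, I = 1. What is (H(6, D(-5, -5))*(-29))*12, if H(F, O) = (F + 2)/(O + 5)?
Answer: 696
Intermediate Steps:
D(K, r) = 1 + K + r (D(K, r) = (K + r) + 1 = 1 + K + r)
H(F, O) = (2 + F)/(5 + O)
(H(6, D(-5, -5))*(-29))*12 = (((2 + 6)/(5 + (1 - 5 - 5)))*(-29))*12 = ((8/(5 - 9))*(-29))*12 = ((8/(-4))*(-29))*12 = (-¼*8*(-29))*12 = -2*(-29)*12 = 58*12 = 696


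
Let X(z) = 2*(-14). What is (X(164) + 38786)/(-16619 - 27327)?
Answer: -19379/21973 ≈ -0.88195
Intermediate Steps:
X(z) = -28
(X(164) + 38786)/(-16619 - 27327) = (-28 + 38786)/(-16619 - 27327) = 38758/(-43946) = 38758*(-1/43946) = -19379/21973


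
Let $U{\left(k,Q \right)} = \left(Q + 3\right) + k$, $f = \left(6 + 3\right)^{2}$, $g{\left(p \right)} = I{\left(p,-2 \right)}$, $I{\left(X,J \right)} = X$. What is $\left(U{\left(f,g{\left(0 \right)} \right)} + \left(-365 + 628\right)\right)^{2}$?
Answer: $120409$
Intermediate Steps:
$g{\left(p \right)} = p$
$f = 81$ ($f = 9^{2} = 81$)
$U{\left(k,Q \right)} = 3 + Q + k$ ($U{\left(k,Q \right)} = \left(3 + Q\right) + k = 3 + Q + k$)
$\left(U{\left(f,g{\left(0 \right)} \right)} + \left(-365 + 628\right)\right)^{2} = \left(\left(3 + 0 + 81\right) + \left(-365 + 628\right)\right)^{2} = \left(84 + 263\right)^{2} = 347^{2} = 120409$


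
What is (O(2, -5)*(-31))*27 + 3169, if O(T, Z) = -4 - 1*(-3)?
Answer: 4006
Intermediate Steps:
O(T, Z) = -1 (O(T, Z) = -4 + 3 = -1)
(O(2, -5)*(-31))*27 + 3169 = -1*(-31)*27 + 3169 = 31*27 + 3169 = 837 + 3169 = 4006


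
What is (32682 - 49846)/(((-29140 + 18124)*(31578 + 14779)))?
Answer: 4291/127667178 ≈ 3.3611e-5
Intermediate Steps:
(32682 - 49846)/(((-29140 + 18124)*(31578 + 14779))) = -17164/((-11016*46357)) = -17164/(-510668712) = -17164*(-1/510668712) = 4291/127667178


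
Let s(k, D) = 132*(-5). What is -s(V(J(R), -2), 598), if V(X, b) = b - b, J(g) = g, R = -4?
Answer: 660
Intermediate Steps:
V(X, b) = 0
s(k, D) = -660
-s(V(J(R), -2), 598) = -1*(-660) = 660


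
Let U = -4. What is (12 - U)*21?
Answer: 336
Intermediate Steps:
(12 - U)*21 = (12 - 1*(-4))*21 = (12 + 4)*21 = 16*21 = 336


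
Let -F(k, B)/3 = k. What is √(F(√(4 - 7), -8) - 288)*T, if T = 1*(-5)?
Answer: -5*√(-288 - 3*I*√3) ≈ -0.76543 + 84.856*I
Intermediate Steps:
F(k, B) = -3*k
T = -5
√(F(√(4 - 7), -8) - 288)*T = √(-3*√(4 - 7) - 288)*(-5) = √(-3*I*√3 - 288)*(-5) = √(-288 - 3*I*√3)*(-5) = -5*√(-288 - 3*I*√3)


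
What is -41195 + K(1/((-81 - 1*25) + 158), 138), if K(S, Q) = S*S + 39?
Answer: -111285823/2704 ≈ -41156.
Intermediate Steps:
K(S, Q) = 39 + S² (K(S, Q) = S² + 39 = 39 + S²)
-41195 + K(1/((-81 - 1*25) + 158), 138) = -41195 + (39 + (1/((-81 - 1*25) + 158))²) = -41195 + (39 + (1/((-81 - 25) + 158))²) = -41195 + (39 + (1/(-106 + 158))²) = -41195 + (39 + (1/52)²) = -41195 + (39 + 1/2704) = -41195 + 105457/2704 = -111285823/2704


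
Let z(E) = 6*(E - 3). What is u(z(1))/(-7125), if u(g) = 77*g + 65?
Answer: 859/7125 ≈ 0.12056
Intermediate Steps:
z(E) = -18 + 6*E (z(E) = 6*(-3 + E) = -18 + 6*E)
u(g) = 65 + 77*g
u(z(1))/(-7125) = (65 + 77*(-18 + 6*1))/(-7125) = (65 + 77*(-18 + 6))*(-1/7125) = (65 + 77*(-12))*(-1/7125) = (65 - 924)*(-1/7125) = -859*(-1/7125) = 859/7125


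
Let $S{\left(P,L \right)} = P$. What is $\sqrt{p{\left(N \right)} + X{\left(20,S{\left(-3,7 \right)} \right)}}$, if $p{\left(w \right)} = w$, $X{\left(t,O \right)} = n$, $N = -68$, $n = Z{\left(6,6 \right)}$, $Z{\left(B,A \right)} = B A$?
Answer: $4 i \sqrt{2} \approx 5.6569 i$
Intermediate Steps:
$Z{\left(B,A \right)} = A B$
$n = 36$ ($n = 6 \cdot 6 = 36$)
$X{\left(t,O \right)} = 36$
$\sqrt{p{\left(N \right)} + X{\left(20,S{\left(-3,7 \right)} \right)}} = \sqrt{-68 + 36} = \sqrt{-32} = 4 i \sqrt{2}$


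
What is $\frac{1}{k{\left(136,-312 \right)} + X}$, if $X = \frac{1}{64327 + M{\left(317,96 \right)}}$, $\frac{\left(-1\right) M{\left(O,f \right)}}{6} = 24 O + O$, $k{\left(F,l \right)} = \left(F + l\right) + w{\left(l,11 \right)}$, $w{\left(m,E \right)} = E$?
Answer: $- \frac{16777}{2768204} \approx -0.0060606$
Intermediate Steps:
$k{\left(F,l \right)} = 11 + F + l$ ($k{\left(F,l \right)} = \left(F + l\right) + 11 = 11 + F + l$)
$M{\left(O,f \right)} = - 150 O$ ($M{\left(O,f \right)} = - 6 \left(24 O + O\right) = - 6 \cdot 25 O = - 150 O$)
$X = \frac{1}{16777}$ ($X = \frac{1}{64327 - 47550} = \frac{1}{16777} \approx 5.9605 \cdot 10^{-5}$)
$\frac{1}{k{\left(136,-312 \right)} + X} = \frac{1}{\left(11 + 136 - 312\right) + \frac{1}{16777}} = \frac{1}{-165 + \frac{1}{16777}} = \frac{1}{- \frac{2768204}{16777}} = - \frac{16777}{2768204}$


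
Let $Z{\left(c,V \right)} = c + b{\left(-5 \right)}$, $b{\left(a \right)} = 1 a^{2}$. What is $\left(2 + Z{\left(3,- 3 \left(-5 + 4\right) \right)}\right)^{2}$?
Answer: $900$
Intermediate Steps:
$b{\left(a \right)} = a^{2}$
$Z{\left(c,V \right)} = 25 + c$ ($Z{\left(c,V \right)} = c + \left(-5\right)^{2} = c + 25 = 25 + c$)
$\left(2 + Z{\left(3,- 3 \left(-5 + 4\right) \right)}\right)^{2} = \left(2 + \left(25 + 3\right)\right)^{2} = \left(2 + 28\right)^{2} = 30^{2} = 900$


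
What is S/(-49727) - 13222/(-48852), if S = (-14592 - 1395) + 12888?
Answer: 404441371/1214631702 ≈ 0.33297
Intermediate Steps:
S = -3099 (S = -15987 + 12888 = -3099)
S/(-49727) - 13222/(-48852) = -3099/(-49727) - 13222/(-48852) = -3099*(-1/49727) - 13222*(-1/48852) = 3099/49727 + 6611/24426 = 404441371/1214631702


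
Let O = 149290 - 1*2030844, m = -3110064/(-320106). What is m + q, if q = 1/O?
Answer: 975292173225/100382787454 ≈ 9.7157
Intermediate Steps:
m = 518344/53351 (m = -3110064*(-1/320106) = 518344/53351 ≈ 9.7157)
O = -1881554 (O = 149290 - 2030844 = -1881554)
q = -1/1881554 (q = 1/(-1881554) = -1/1881554 ≈ -5.3148e-7)
m + q = 518344/53351 - 1/1881554 = 975292173225/100382787454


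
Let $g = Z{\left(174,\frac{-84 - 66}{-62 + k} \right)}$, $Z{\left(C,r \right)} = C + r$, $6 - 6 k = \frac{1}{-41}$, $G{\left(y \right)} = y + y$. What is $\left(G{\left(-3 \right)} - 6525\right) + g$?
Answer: $- \frac{19069977}{3001} \approx -6354.5$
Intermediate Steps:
$G{\left(y \right)} = 2 y$
$k = \frac{247}{246}$ ($k = 1 - \frac{1}{6 \left(-41\right)} = 1 - - \frac{1}{246} = 1 + \frac{1}{246} = \frac{247}{246} \approx 1.0041$)
$g = \frac{529554}{3001}$ ($g = 174 + \frac{-84 - 66}{-62 + \frac{247}{246}} = 174 - \frac{150}{- \frac{15005}{246}} = 174 - - \frac{7380}{3001} = 174 + \frac{7380}{3001} = \frac{529554}{3001} \approx 176.46$)
$\left(G{\left(-3 \right)} - 6525\right) + g = \left(2 \left(-3\right) - 6525\right) + \frac{529554}{3001} = \left(-6 - 6525\right) + \frac{529554}{3001} = -6531 + \frac{529554}{3001} = - \frac{19069977}{3001}$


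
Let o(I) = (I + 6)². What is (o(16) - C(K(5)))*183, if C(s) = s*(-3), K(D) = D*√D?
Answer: 88572 + 2745*√5 ≈ 94710.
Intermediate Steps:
o(I) = (6 + I)²
K(D) = D^(3/2)
C(s) = -3*s
(o(16) - C(K(5)))*183 = ((6 + 16)² - (-3)*5^(3/2))*183 = (22² - (-3)*5*√5)*183 = (484 - (-15)*√5)*183 = (484 + 15*√5)*183 = 88572 + 2745*√5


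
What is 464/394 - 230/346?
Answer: 17481/34081 ≈ 0.51293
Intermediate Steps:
464/394 - 230/346 = 464*(1/394) - 230*1/346 = 232/197 - 115/173 = 17481/34081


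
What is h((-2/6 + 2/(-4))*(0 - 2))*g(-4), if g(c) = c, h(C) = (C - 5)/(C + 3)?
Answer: 20/7 ≈ 2.8571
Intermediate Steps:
h(C) = (-5 + C)/(3 + C)
h((-2/6 + 2/(-4))*(0 - 2))*g(-4) = ((-5 + (-2/6 + 2/(-4))*(0 - 2))/(3 + (-2/6 + 2/(-4))*(0 - 2)))*(-4) = ((-5 + (-2*⅙ + 2*(-¼))*(-2))/(3 + (-2*⅙ + 2*(-¼))*(-2)))*(-4) = ((-5 + (-⅓ - ½)*(-2))/(3 + (-⅓ - ½)*(-2)))*(-4) = ((-5 - ⅚*(-2))/(3 - ⅚*(-2)))*(-4) = ((-5 + 5/3)/(3 + 5/3))*(-4) = (-10/3/(14/3))*(-4) = ((3/14)*(-10/3))*(-4) = -5/7*(-4) = 20/7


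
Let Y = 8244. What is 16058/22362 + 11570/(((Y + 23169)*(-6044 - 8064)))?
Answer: 197673307297/275285291518 ≈ 0.71807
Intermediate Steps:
16058/22362 + 11570/(((Y + 23169)*(-6044 - 8064))) = 16058/22362 + 11570/(((8244 + 23169)*(-6044 - 8064))) = 16058*(1/22362) + 11570/((31413*(-14108))) = 8029/11181 + 11570/(-443174604) = 8029/11181 + 11570*(-1/443174604) = 8029/11181 - 5785/221587302 = 197673307297/275285291518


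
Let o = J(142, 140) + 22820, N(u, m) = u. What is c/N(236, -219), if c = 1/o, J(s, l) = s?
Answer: 1/5419032 ≈ 1.8453e-7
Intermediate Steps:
o = 22962 (o = 142 + 22820 = 22962)
c = 1/22962 ≈ 4.3550e-5
c/N(236, -219) = (1/22962)/236 = (1/22962)*(1/236) = 1/5419032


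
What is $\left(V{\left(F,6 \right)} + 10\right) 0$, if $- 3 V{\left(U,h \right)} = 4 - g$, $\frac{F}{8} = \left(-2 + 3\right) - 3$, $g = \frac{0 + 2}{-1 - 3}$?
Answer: $0$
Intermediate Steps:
$g = - \frac{1}{2}$ ($g = \frac{2}{-4} = 2 \left(- \frac{1}{4}\right) = - \frac{1}{2} \approx -0.5$)
$F = -16$ ($F = 8 \left(\left(-2 + 3\right) - 3\right) = 8 \left(1 - 3\right) = 8 \left(-2\right) = -16$)
$V{\left(U,h \right)} = - \frac{3}{2}$ ($V{\left(U,h \right)} = - \frac{4 - - \frac{1}{2}}{3} = - \frac{4 + \frac{1}{2}}{3} = \left(- \frac{1}{3}\right) \frac{9}{2} = - \frac{3}{2}$)
$\left(V{\left(F,6 \right)} + 10\right) 0 = \left(- \frac{3}{2} + 10\right) 0 = \frac{17}{2} \cdot 0 = 0$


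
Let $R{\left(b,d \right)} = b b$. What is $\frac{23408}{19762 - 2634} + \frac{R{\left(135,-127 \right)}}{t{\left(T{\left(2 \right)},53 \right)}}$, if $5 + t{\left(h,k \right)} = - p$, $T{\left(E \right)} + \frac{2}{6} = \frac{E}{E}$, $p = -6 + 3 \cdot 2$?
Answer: $- \frac{7801019}{2141} \approx -3643.6$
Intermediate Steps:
$p = 0$ ($p = -6 + 6 = 0$)
$T{\left(E \right)} = \frac{2}{3}$ ($T{\left(E \right)} = - \frac{1}{3} + \frac{E}{E} = - \frac{1}{3} + 1 = \frac{2}{3}$)
$R{\left(b,d \right)} = b^{2}$
$t{\left(h,k \right)} = -5$ ($t{\left(h,k \right)} = -5 - 0 = -5 + 0 = -5$)
$\frac{23408}{19762 - 2634} + \frac{R{\left(135,-127 \right)}}{t{\left(T{\left(2 \right)},53 \right)}} = \frac{23408}{19762 - 2634} + \frac{135^{2}}{-5} = \frac{23408}{19762 - 2634} + 18225 \left(- \frac{1}{5}\right) = \frac{23408}{17128} - 3645 = 23408 \cdot \frac{1}{17128} - 3645 = \frac{2926}{2141} - 3645 = - \frac{7801019}{2141}$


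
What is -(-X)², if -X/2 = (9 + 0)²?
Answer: -26244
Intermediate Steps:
X = -162 (X = -2*(9 + 0)² = -2*9² = -2*81 = -162)
-(-X)² = -(-1*(-162))² = -1*162² = -1*26244 = -26244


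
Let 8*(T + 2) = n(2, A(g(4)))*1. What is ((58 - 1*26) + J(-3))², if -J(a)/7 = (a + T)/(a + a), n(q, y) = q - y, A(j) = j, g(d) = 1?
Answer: 177241/256 ≈ 692.35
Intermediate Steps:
T = -15/8 (T = -2 + ((2 - 1*1)*1)/8 = -2 + ((2 - 1)*1)/8 = -2 + (1*1)/8 = -2 + (⅛)*1 = -2 + ⅛ = -15/8 ≈ -1.8750)
J(a) = -7*(-15/8 + a)/(2*a) (J(a) = -7*(a - 15/8)/(a + a) = -7*(-15/8 + a)/(2*a))
((58 - 1*26) + J(-3))² = ((58 - 1*26) + (7/16)*(15 - 8*(-3))/(-3))² = ((58 - 26) + (7/16)*(-⅓)*(15 + 24))² = (32 + (7/16)*(-⅓)*39)² = (32 - 91/16)² = (421/16)² = 177241/256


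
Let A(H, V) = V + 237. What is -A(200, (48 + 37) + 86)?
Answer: -408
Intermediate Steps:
A(H, V) = 237 + V
-A(200, (48 + 37) + 86) = -(237 + ((48 + 37) + 86)) = -(237 + (85 + 86)) = -(237 + 171) = -1*408 = -408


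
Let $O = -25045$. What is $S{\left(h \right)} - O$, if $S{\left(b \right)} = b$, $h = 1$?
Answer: $25046$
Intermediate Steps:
$S{\left(h \right)} - O = 1 - -25045 = 1 + 25045 = 25046$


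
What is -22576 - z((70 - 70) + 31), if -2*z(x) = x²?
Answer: -44191/2 ≈ -22096.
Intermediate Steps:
z(x) = -x²/2
-22576 - z((70 - 70) + 31) = -22576 - (-1)*((70 - 70) + 31)²/2 = -22576 - (-1)*(0 + 31)²/2 = -22576 - (-1)*31²/2 = -22576 - (-1)*961/2 = -22576 - 1*(-961/2) = -22576 + 961/2 = -44191/2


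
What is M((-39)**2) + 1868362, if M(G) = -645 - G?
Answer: 1866196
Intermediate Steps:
M((-39)**2) + 1868362 = (-645 - 1*(-39)**2) + 1868362 = (-645 - 1*1521) + 1868362 = (-645 - 1521) + 1868362 = -2166 + 1868362 = 1866196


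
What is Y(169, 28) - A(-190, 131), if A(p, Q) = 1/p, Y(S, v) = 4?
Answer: 761/190 ≈ 4.0053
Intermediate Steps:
Y(169, 28) - A(-190, 131) = 4 - 1/(-190) = 4 - 1*(-1/190) = 4 + 1/190 = 761/190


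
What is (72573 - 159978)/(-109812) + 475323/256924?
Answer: 3110525479/1175555762 ≈ 2.6460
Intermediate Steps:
(72573 - 159978)/(-109812) + 475323/256924 = -87405*(-1/109812) + 475323*(1/256924) = 29135/36604 + 475323/256924 = 3110525479/1175555762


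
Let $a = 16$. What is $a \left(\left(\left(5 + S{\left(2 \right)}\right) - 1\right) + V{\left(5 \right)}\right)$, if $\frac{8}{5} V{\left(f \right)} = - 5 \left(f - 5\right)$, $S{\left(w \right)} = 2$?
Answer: $96$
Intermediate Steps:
$V{\left(f \right)} = \frac{125}{8} - \frac{25 f}{8}$ ($V{\left(f \right)} = \frac{5 \left(- 5 \left(f - 5\right)\right)}{8} = \frac{5 \left(- 5 \left(-5 + f\right)\right)}{8} = \frac{5 \left(25 - 5 f\right)}{8} = \frac{125}{8} - \frac{25 f}{8}$)
$a \left(\left(\left(5 + S{\left(2 \right)}\right) - 1\right) + V{\left(5 \right)}\right) = 16 \left(\left(\left(5 + 2\right) - 1\right) + \left(\frac{125}{8} - \frac{125}{8}\right)\right) = 16 \left(\left(7 - 1\right) + \left(\frac{125}{8} - \frac{125}{8}\right)\right) = 16 \left(6 + 0\right) = 16 \cdot 6 = 96$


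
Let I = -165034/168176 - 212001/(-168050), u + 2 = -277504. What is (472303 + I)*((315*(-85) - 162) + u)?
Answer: -1015943366301153197517/7065494200 ≈ -1.4379e+11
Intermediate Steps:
u = -277506 (u = -2 - 277504 = -277506)
I = 1979879119/7065494200 (I = -165034*1/168176 - 212001*(-1/168050) = -82517/84088 + 212001/168050 = 1979879119/7065494200 ≈ 0.28022)
(472303 + I)*((315*(-85) - 162) + u) = (472303 + 1979879119/7065494200)*((315*(-85) - 162) - 277506) = 3337056087021719*((-26775 - 162) - 277506)/7065494200 = 3337056087021719*(-26937 - 277506)/7065494200 = (3337056087021719/7065494200)*(-304443) = -1015943366301153197517/7065494200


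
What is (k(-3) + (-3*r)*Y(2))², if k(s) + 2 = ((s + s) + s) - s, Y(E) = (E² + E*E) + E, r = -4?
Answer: 12544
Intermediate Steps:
Y(E) = E + 2*E² (Y(E) = (E² + E²) + E = 2*E² + E = E + 2*E²)
k(s) = -2 + 2*s (k(s) = -2 + (((s + s) + s) - s) = -2 + ((2*s + s) - s) = -2 + (3*s - s) = -2 + 2*s)
(k(-3) + (-3*r)*Y(2))² = ((-2 + 2*(-3)) + (-3*(-4))*(2*(1 + 2*2)))² = ((-2 - 6) + 12*(2*(1 + 4)))² = (-8 + 12*(2*5))² = (-8 + 12*10)² = (-8 + 120)² = 112² = 12544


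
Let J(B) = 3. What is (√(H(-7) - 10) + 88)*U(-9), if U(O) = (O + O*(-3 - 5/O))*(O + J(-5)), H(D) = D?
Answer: -6864 - 78*I*√17 ≈ -6864.0 - 321.6*I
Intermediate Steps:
U(O) = (3 + O)*(O + O*(-3 - 5/O)) (U(O) = (O + O*(-3 - 5/O))*(O + 3) = (O + O*(-3 - 5/O))*(3 + O) = (3 + O)*(O + O*(-3 - 5/O)))
(√(H(-7) - 10) + 88)*U(-9) = (√(-7 - 10) + 88)*(-15 - 11*(-9) - 2*(-9)²) = (√(-17) + 88)*(-15 + 99 - 2*81) = (I*√17 + 88)*(-15 + 99 - 162) = (88 + I*√17)*(-78) = -6864 - 78*I*√17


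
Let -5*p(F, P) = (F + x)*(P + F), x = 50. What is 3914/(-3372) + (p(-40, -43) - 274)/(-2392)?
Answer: -281191/252057 ≈ -1.1156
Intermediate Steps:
p(F, P) = -(50 + F)*(F + P)/5 (p(F, P) = -(F + 50)*(P + F)/5 = -(50 + F)*(F + P)/5)
3914/(-3372) + (p(-40, -43) - 274)/(-2392) = 3914/(-3372) + ((-10*(-40) - 10*(-43) - ⅕*(-40)² - ⅕*(-40)*(-43)) - 274)/(-2392) = 3914*(-1/3372) + ((400 + 430 - ⅕*1600 - 344) - 274)*(-1/2392) = -1957/1686 + ((400 + 430 - 320 - 344) - 274)*(-1/2392) = -1957/1686 + (166 - 274)*(-1/2392) = -1957/1686 - 108*(-1/2392) = -1957/1686 + 27/598 = -281191/252057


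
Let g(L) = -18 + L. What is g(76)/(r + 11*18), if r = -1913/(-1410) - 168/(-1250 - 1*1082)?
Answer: 47677740/163936439 ≈ 0.29083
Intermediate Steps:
r = 1174499/822030 (r = -1913*(-1/1410) - 168/(-1250 - 1082) = 1913/1410 - 168/(-2332) = 1913/1410 - 168*(-1/2332) = 1913/1410 + 42/583 = 1174499/822030 ≈ 1.4288)
g(76)/(r + 11*18) = (-18 + 76)/(1174499/822030 + 11*18) = 58/(1174499/822030 + 198) = 58/(163936439/822030) = 58*(822030/163936439) = 47677740/163936439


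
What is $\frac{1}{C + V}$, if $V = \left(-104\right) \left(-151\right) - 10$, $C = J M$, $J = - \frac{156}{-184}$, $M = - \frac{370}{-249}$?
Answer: $\frac{1909}{29962251} \approx 6.3714 \cdot 10^{-5}$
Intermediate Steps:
$M = \frac{370}{249}$ ($M = \left(-370\right) \left(- \frac{1}{249}\right) = \frac{370}{249} \approx 1.4859$)
$J = \frac{39}{46}$ ($J = \left(-156\right) \left(- \frac{1}{184}\right) = \frac{39}{46} \approx 0.84783$)
$C = \frac{2405}{1909}$ ($C = \frac{39}{46} \cdot \frac{370}{249} = \frac{2405}{1909} \approx 1.2598$)
$V = 15694$ ($V = 15704 - 10 = 15694$)
$\frac{1}{C + V} = \frac{1}{\frac{2405}{1909} + 15694} = \frac{1}{\frac{29962251}{1909}} = \frac{1909}{29962251}$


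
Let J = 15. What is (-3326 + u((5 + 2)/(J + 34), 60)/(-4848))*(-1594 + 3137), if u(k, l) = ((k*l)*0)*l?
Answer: -5132018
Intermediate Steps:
u(k, l) = 0 (u(k, l) = 0*l = 0)
(-3326 + u((5 + 2)/(J + 34), 60)/(-4848))*(-1594 + 3137) = (-3326 + 0/(-4848))*(-1594 + 3137) = (-3326 + 0*(-1/4848))*1543 = (-3326 + 0)*1543 = -3326*1543 = -5132018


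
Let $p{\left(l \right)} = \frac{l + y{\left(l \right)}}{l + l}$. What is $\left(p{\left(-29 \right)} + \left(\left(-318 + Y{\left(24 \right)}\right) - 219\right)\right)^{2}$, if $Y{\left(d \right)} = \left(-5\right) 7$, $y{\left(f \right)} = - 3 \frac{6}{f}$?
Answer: $\frac{924061160961}{2829124} \approx 3.2662 \cdot 10^{5}$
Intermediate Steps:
$y{\left(f \right)} = - \frac{18}{f}$
$p{\left(l \right)} = \frac{l - \frac{18}{l}}{2 l}$ ($p{\left(l \right)} = \frac{l - \frac{18}{l}}{l + l} = \frac{l - \frac{18}{l}}{2 l}$)
$Y{\left(d \right)} = -35$
$\left(p{\left(-29 \right)} + \left(\left(-318 + Y{\left(24 \right)}\right) - 219\right)\right)^{2} = \left(\left(\frac{1}{2} - \frac{9}{841}\right) - 572\right)^{2} = \left(\frac{823}{1682} - 572\right)^{2} = \left(- \frac{961281}{1682}\right)^{2} = \frac{924061160961}{2829124}$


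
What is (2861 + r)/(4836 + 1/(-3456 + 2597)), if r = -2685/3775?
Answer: 1855025962/3136362865 ≈ 0.59146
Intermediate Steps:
r = -537/755 (r = -2685*1/3775 = -537/755 ≈ -0.71126)
(2861 + r)/(4836 + 1/(-3456 + 2597)) = (2861 - 537/755)/(4836 + 1/(-3456 + 2597)) = 2159518/(755*(4836 + 1/(-859))) = 2159518/(755*(4836 - 1/859)) = 2159518/(755*(4154123/859)) = (2159518/755)*(859/4154123) = 1855025962/3136362865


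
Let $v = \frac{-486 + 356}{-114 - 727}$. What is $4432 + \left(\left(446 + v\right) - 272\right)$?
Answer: $\frac{3873776}{841} \approx 4606.2$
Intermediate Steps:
$v = \frac{130}{841}$ ($v = - \frac{130}{-841} = \left(-130\right) \left(- \frac{1}{841}\right) = \frac{130}{841} \approx 0.15458$)
$4432 + \left(\left(446 + v\right) - 272\right) = 4432 + \left(\left(446 + \frac{130}{841}\right) - 272\right) = 4432 + \left(\frac{375216}{841} - 272\right) = 4432 + \frac{146464}{841} = \frac{3873776}{841}$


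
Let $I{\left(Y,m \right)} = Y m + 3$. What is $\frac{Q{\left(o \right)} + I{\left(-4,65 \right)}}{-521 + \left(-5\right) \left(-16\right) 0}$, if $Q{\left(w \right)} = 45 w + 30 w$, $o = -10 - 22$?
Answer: $\frac{2657}{521} \approx 5.0998$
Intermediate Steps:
$o = -32$ ($o = -10 - 22 = -32$)
$I{\left(Y,m \right)} = 3 + Y m$
$Q{\left(w \right)} = 75 w$
$\frac{Q{\left(o \right)} + I{\left(-4,65 \right)}}{-521 + \left(-5\right) \left(-16\right) 0} = \frac{75 \left(-32\right) + \left(3 - 260\right)}{-521 + \left(-5\right) \left(-16\right) 0} = \frac{-2400 + \left(3 - 260\right)}{-521 + 80 \cdot 0} = \frac{-2400 - 257}{-521 + 0} = - \frac{2657}{-521} = \left(-2657\right) \left(- \frac{1}{521}\right) = \frac{2657}{521}$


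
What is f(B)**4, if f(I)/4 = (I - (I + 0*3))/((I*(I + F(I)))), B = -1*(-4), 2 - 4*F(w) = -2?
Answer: 0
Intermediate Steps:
F(w) = 1 (F(w) = 1/2 - 1/4*(-2) = 1/2 + 1/2 = 1)
B = 4
f(I) = 0 (f(I) = 4*((I - (I + 0*3))/((I*(I + 1)))) = 4*((I - (I + 0))/((I*(1 + I)))) = 4*((I - I)*(1/(I*(1 + I)))) = 4*(0*(1/(I*(1 + I)))) = 4*0 = 0)
f(B)**4 = 0**4 = 0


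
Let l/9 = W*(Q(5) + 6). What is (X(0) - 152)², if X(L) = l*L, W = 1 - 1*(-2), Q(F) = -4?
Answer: 23104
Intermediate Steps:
W = 3 (W = 1 + 2 = 3)
l = 54 (l = 9*(3*(-4 + 6)) = 9*(3*2) = 9*6 = 54)
X(L) = 54*L
(X(0) - 152)² = (54*0 - 152)² = (0 - 152)² = (-152)² = 23104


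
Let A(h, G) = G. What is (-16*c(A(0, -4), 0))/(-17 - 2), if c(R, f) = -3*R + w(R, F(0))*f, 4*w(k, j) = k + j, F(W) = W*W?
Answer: 192/19 ≈ 10.105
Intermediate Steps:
F(W) = W²
w(k, j) = j/4 + k/4 (w(k, j) = (k + j)/4 = (j + k)/4 = j/4 + k/4)
c(R, f) = -3*R + R*f/4 (c(R, f) = -3*R + ((¼)*0² + R/4)*f = -3*R + ((¼)*0 + R/4)*f = -3*R + (0 + R/4)*f = -3*R + (R/4)*f = -3*R + R*f/4)
(-16*c(A(0, -4), 0))/(-17 - 2) = (-4*(-4)*(-12 + 0))/(-17 - 2) = -4*(-4)*(-12)/(-19) = -16*12*(-1/19) = -192*(-1/19) = 192/19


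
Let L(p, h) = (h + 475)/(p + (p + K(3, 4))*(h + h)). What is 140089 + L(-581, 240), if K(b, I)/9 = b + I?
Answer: 34913119954/249221 ≈ 1.4009e+5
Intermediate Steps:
K(b, I) = 9*I + 9*b (K(b, I) = 9*(b + I) = 9*(I + b) = 9*I + 9*b)
L(p, h) = (475 + h)/(p + 2*h*(63 + p)) (L(p, h) = (h + 475)/(p + (p + (9*4 + 9*3))*(h + h)) = (475 + h)/(p + (p + (36 + 27))*(2*h)) = (475 + h)/(p + (p + 63)*(2*h)) = (475 + h)/(p + (63 + p)*(2*h)) = (475 + h)/(p + 2*h*(63 + p)))
140089 + L(-581, 240) = 140089 + (475 + 240)/(-581 + 126*240 + 2*240*(-581)) = 140089 + 715/(-581 + 30240 - 278880) = 140089 + 715/(-249221) = 140089 - 1/249221*715 = 140089 - 715/249221 = 34913119954/249221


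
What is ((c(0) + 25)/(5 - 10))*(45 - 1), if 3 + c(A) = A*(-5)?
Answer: -968/5 ≈ -193.60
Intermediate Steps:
c(A) = -3 - 5*A (c(A) = -3 + A*(-5) = -3 - 5*A)
((c(0) + 25)/(5 - 10))*(45 - 1) = (((-3 - 5*0) + 25)/(5 - 10))*(45 - 1) = (((-3 + 0) + 25)/(-5))*44 = ((-3 + 25)*(-⅕))*44 = (22*(-⅕))*44 = -22/5*44 = -968/5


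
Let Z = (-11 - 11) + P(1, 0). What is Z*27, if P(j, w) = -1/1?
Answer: -621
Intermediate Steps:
P(j, w) = -1 (P(j, w) = -1*1 = -1)
Z = -23 (Z = (-11 - 11) - 1 = -22 - 1 = -23)
Z*27 = -23*27 = -621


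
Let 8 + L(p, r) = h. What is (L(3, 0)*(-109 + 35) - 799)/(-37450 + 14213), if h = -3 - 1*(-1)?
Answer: 59/23237 ≈ 0.0025391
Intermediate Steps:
h = -2 (h = -3 + 1 = -2)
L(p, r) = -10 (L(p, r) = -8 - 2 = -10)
(L(3, 0)*(-109 + 35) - 799)/(-37450 + 14213) = (-10*(-109 + 35) - 799)/(-37450 + 14213) = (-10*(-74) - 799)/(-23237) = (740 - 799)*(-1/23237) = -59*(-1/23237) = 59/23237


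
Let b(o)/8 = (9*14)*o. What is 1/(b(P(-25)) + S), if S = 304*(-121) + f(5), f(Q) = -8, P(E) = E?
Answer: -1/61992 ≈ -1.6131e-5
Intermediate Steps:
b(o) = 1008*o (b(o) = 8*((9*14)*o) = 8*(126*o) = 1008*o)
S = -36792 (S = 304*(-121) - 8 = -36784 - 8 = -36792)
1/(b(P(-25)) + S) = 1/(1008*(-25) - 36792) = 1/(-25200 - 36792) = 1/(-61992) = -1/61992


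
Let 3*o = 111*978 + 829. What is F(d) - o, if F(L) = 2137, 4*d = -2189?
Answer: -102976/3 ≈ -34325.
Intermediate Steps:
d = -2189/4 (d = (1/4)*(-2189) = -2189/4 ≈ -547.25)
o = 109387/3 (o = (111*978 + 829)/3 = (108558 + 829)/3 = (1/3)*109387 = 109387/3 ≈ 36462.)
F(d) - o = 2137 - 1*109387/3 = 2137 - 109387/3 = -102976/3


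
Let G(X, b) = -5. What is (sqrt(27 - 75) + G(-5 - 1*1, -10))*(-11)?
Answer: 55 - 44*I*sqrt(3) ≈ 55.0 - 76.21*I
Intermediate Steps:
(sqrt(27 - 75) + G(-5 - 1*1, -10))*(-11) = (sqrt(27 - 75) - 5)*(-11) = (sqrt(-48) - 5)*(-11) = (4*I*sqrt(3) - 5)*(-11) = (-5 + 4*I*sqrt(3))*(-11) = 55 - 44*I*sqrt(3)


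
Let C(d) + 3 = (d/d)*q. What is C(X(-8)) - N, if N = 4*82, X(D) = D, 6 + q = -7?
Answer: -344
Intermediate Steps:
q = -13 (q = -6 - 7 = -13)
N = 328
C(d) = -16 (C(d) = -3 + (d/d)*(-13) = -3 + 1*(-13) = -3 - 13 = -16)
C(X(-8)) - N = -16 - 1*328 = -16 - 328 = -344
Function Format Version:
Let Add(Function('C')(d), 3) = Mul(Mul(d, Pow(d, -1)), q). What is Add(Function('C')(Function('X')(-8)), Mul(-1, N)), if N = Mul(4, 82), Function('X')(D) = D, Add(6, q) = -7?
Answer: -344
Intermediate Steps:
q = -13 (q = Add(-6, -7) = -13)
N = 328
Function('C')(d) = -16 (Function('C')(d) = Add(-3, Mul(Mul(d, Pow(d, -1)), -13)) = Add(-3, Mul(1, -13)) = Add(-3, -13) = -16)
Add(Function('C')(Function('X')(-8)), Mul(-1, N)) = Add(-16, Mul(-1, 328)) = Add(-16, -328) = -344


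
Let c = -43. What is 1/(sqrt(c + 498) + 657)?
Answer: 657/431194 - sqrt(455)/431194 ≈ 0.0014742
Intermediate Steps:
1/(sqrt(c + 498) + 657) = 1/(sqrt(-43 + 498) + 657) = 1/(sqrt(455) + 657) = 1/(657 + sqrt(455))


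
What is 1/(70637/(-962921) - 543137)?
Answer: -962921/522998093814 ≈ -1.8412e-6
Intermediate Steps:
1/(70637/(-962921) - 543137) = 1/(70637*(-1/962921) - 543137) = 1/(-70637/962921 - 543137) = 1/(-522998093814/962921) = -962921/522998093814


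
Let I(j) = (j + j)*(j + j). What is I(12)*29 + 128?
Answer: 16832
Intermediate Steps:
I(j) = 4*j² (I(j) = (2*j)*(2*j) = 4*j²)
I(12)*29 + 128 = (4*12²)*29 + 128 = (4*144)*29 + 128 = 576*29 + 128 = 16704 + 128 = 16832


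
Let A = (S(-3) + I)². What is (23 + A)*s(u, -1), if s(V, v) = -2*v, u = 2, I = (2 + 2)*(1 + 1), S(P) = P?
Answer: 96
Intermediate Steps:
I = 8 (I = 4*2 = 8)
A = 25 (A = (-3 + 8)² = 5² = 25)
(23 + A)*s(u, -1) = (23 + 25)*(-2*(-1)) = 48*2 = 96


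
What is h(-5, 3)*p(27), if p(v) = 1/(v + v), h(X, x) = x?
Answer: 1/18 ≈ 0.055556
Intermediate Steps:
p(v) = 1/(2*v)
h(-5, 3)*p(27) = 3*((1/2)/27) = 3*((1/2)*(1/27)) = 3*(1/54) = 1/18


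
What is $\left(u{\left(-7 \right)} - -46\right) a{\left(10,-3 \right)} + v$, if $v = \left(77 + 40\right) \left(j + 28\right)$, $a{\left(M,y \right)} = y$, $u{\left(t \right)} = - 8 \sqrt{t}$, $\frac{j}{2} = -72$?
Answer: $-13710 + 24 i \sqrt{7} \approx -13710.0 + 63.498 i$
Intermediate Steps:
$j = -144$ ($j = 2 \left(-72\right) = -144$)
$v = -13572$ ($v = \left(77 + 40\right) \left(-144 + 28\right) = 117 \left(-116\right) = -13572$)
$\left(u{\left(-7 \right)} - -46\right) a{\left(10,-3 \right)} + v = \left(- 8 \sqrt{-7} - -46\right) \left(-3\right) - 13572 = \left(- 8 i \sqrt{7} + 46\right) \left(-3\right) - 13572 = \left(46 - 8 i \sqrt{7}\right) \left(-3\right) - 13572 = \left(-138 + 24 i \sqrt{7}\right) - 13572 = -13710 + 24 i \sqrt{7}$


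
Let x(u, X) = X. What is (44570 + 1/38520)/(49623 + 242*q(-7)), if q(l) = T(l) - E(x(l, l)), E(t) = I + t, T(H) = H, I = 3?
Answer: 1716836401/1883512440 ≈ 0.91151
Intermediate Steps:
E(t) = 3 + t
q(l) = -3 (q(l) = l - (3 + l) = l + (-3 - l) = -3)
(44570 + 1/38520)/(49623 + 242*q(-7)) = (44570 + 1/38520)/(49623 + 242*(-3)) = (44570 + 1/38520)/(49623 - 726) = (1716836401/38520)/48897 = (1716836401/38520)*(1/48897) = 1716836401/1883512440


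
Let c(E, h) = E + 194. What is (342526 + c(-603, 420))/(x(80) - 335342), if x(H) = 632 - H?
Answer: -342117/334790 ≈ -1.0219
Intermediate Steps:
c(E, h) = 194 + E
(342526 + c(-603, 420))/(x(80) - 335342) = (342526 + (194 - 603))/((632 - 1*80) - 335342) = (342526 - 409)/((632 - 80) - 335342) = 342117/(552 - 335342) = 342117/(-334790) = 342117*(-1/334790) = -342117/334790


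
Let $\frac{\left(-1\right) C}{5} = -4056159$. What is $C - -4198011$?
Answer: $24478806$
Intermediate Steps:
$C = 20280795$ ($C = \left(-5\right) \left(-4056159\right) = 20280795$)
$C - -4198011 = 20280795 - -4198011 = 20280795 + 4198011 = 24478806$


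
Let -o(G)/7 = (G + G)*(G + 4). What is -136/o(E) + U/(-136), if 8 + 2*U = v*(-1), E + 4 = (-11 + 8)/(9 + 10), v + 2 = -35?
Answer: 6628945/451248 ≈ 14.690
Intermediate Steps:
v = -37 (v = -2 - 35 = -37)
E = -79/19 (E = -4 + (-11 + 8)/(9 + 10) = -4 - 3/19 = -79/19 ≈ -4.1579)
o(G) = -14*G*(4 + G) (o(G) = -7*(G + G)*(G + 4) = -7*2*G*(4 + G) = -14*G*(4 + G))
U = 29/2 (U = -4 + (-37*(-1))/2 = -4 + (1/2)*37 = -4 + 37/2 = 29/2 ≈ 14.500)
-136/o(E) + U/(-136) = -136*19/(1106*(4 - 79/19)) + (29/2)/(-136) = -136/((-14*(-79/19)*(-3/19))) + (29/2)*(-1/136) = -136/(-3318/361) - 29/272 = -136*(-361/3318) - 29/272 = 24548/1659 - 29/272 = 6628945/451248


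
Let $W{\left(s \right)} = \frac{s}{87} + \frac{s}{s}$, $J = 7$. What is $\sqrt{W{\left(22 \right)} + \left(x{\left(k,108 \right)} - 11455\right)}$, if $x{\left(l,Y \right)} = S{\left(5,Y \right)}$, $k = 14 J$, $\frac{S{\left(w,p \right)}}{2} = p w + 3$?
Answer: $\frac{i \sqrt{78473478}}{87} \approx 101.82 i$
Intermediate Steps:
$S{\left(w,p \right)} = 6 + 2 p w$ ($S{\left(w,p \right)} = 2 \left(p w + 3\right) = 2 \left(3 + p w\right) = 6 + 2 p w$)
$k = 98$ ($k = 14 \cdot 7 = 98$)
$x{\left(l,Y \right)} = 6 + 10 Y$ ($x{\left(l,Y \right)} = 6 + 2 Y 5 = 6 + 10 Y$)
$W{\left(s \right)} = 1 + \frac{s}{87}$ ($W{\left(s \right)} = s \frac{1}{87} + 1 = \frac{s}{87} + 1 = 1 + \frac{s}{87}$)
$\sqrt{W{\left(22 \right)} + \left(x{\left(k,108 \right)} - 11455\right)} = \sqrt{\left(1 + \frac{1}{87} \cdot 22\right) + \left(\left(6 + 10 \cdot 108\right) - 11455\right)} = \sqrt{\left(1 + \frac{22}{87}\right) + \left(\left(6 + 1080\right) - 11455\right)} = \sqrt{\frac{109}{87} + \left(1086 - 11455\right)} = \sqrt{\frac{109}{87} - 10369} = \sqrt{- \frac{901994}{87}} = \frac{i \sqrt{78473478}}{87}$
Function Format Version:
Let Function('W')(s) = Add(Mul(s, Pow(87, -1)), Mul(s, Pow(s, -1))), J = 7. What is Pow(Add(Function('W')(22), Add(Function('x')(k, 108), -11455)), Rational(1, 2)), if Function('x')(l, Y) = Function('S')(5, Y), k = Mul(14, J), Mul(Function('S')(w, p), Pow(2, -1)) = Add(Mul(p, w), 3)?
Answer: Mul(Rational(1, 87), I, Pow(78473478, Rational(1, 2))) ≈ Mul(101.82, I)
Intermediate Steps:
Function('S')(w, p) = Add(6, Mul(2, p, w)) (Function('S')(w, p) = Mul(2, Add(Mul(p, w), 3)) = Mul(2, Add(3, Mul(p, w))) = Add(6, Mul(2, p, w)))
k = 98 (k = Mul(14, 7) = 98)
Function('x')(l, Y) = Add(6, Mul(10, Y)) (Function('x')(l, Y) = Add(6, Mul(2, Y, 5)) = Add(6, Mul(10, Y)))
Function('W')(s) = Add(1, Mul(Rational(1, 87), s)) (Function('W')(s) = Add(Mul(s, Rational(1, 87)), 1) = Add(Mul(Rational(1, 87), s), 1) = Add(1, Mul(Rational(1, 87), s)))
Pow(Add(Function('W')(22), Add(Function('x')(k, 108), -11455)), Rational(1, 2)) = Pow(Add(Add(1, Mul(Rational(1, 87), 22)), Add(Add(6, Mul(10, 108)), -11455)), Rational(1, 2)) = Pow(Add(Add(1, Rational(22, 87)), Add(Add(6, 1080), -11455)), Rational(1, 2)) = Pow(Add(Rational(109, 87), Add(1086, -11455)), Rational(1, 2)) = Pow(Add(Rational(109, 87), -10369), Rational(1, 2)) = Pow(Rational(-901994, 87), Rational(1, 2)) = Mul(Rational(1, 87), I, Pow(78473478, Rational(1, 2)))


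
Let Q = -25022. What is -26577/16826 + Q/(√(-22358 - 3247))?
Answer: -26577/16826 + 25022*I*√2845/8535 ≈ -1.5795 + 156.37*I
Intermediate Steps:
-26577/16826 + Q/(√(-22358 - 3247)) = -26577/16826 - 25022/√(-22358 - 3247) = -26577*1/16826 - 25022*(-I*√2845/8535) = -26577/16826 - 25022*(-I*√2845/8535) = -26577/16826 - (-25022)*I*√2845/8535 = -26577/16826 + 25022*I*√2845/8535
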